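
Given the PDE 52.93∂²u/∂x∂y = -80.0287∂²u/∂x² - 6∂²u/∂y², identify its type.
Rewriting in standard form: 80.0287∂²u/∂x² + 52.93∂²u/∂x∂y + 6∂²u/∂y² = 0. The second-order coefficients are A = 80.0287, B = 52.93, C = 6. Since B² - 4AC = 880.8961 > 0, this is a hyperbolic PDE.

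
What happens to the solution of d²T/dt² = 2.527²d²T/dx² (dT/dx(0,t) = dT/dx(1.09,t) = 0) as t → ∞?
T oscillates about a mean that drifts linearly in t (generically unbounded; no decay). There is no damping, so the nonconstant modes persist as standing waves (energy conserved, no decay). But with Neumann conditions at both ends the constant mode has eigenvalue 0: the spatial mean M(t) of T satisfies M'' = 0, so M(t) = M(0) + M'(0)·t. Unless the initial velocity has zero mean (∫T_t(x,0)dx = 0), the solution grows linearly in t (unbounded, though not exponentially); if it does have zero mean, the solution stays bounded and simply oscillates.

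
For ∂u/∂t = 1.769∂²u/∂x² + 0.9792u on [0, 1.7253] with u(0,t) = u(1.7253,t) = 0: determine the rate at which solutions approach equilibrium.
Eigenvalues: λₙ = 1.769n²π²/1.7253² - 0.9792.
First three modes:
  n=1: λ₁ = 1.769π²/1.7253² - 0.9792 ≈ 4.886
  n=2: λ₂ = 7.076π²/1.7253² - 0.9792 ≈ 22.482
  n=3: λ₃ = 15.921π²/1.7253² - 0.9792 ≈ 51.809
Since 1.769π²/1.7253² ≈ 5.865 > 0.9792, all λₙ > 0.
The n=1 mode decays slowest → dominates as t → ∞.
Asymptotic: u ~ c₁ sin(πx/1.7253) e^{-λ₁t} with decay rate λ₁ ≈ 4.886.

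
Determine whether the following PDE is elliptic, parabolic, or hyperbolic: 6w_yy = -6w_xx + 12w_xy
Rewriting in standard form: 6w_xx - 12w_xy + 6w_yy = 0. Coefficients: A = 6, B = -12, C = 6. B² - 4AC = 0, which is zero, so the equation is parabolic.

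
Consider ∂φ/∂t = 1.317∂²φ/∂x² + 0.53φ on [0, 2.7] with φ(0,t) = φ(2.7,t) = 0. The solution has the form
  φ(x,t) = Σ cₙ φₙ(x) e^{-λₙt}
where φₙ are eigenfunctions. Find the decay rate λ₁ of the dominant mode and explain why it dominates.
Eigenvalues: λₙ = 1.317n²π²/2.7² - 0.53.
First three modes:
  n=1: λ₁ = 1.317π²/2.7² - 0.53 ≈ 1.253
  n=2: λ₂ = 5.268π²/2.7² - 0.53 ≈ 6.602
  n=3: λ₃ = 11.853π²/2.7² - 0.53 ≈ 15.517
Since 1.317π²/2.7² ≈ 1.783 > 0.53, all λₙ > 0.
The n=1 mode decays slowest → dominates as t → ∞.
Asymptotic: φ ~ c₁ sin(πx/2.7) e^{-λ₁t} with decay rate λ₁ ≈ 1.253.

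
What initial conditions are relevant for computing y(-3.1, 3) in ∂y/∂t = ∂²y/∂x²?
The entire real line. The heat equation has infinite propagation speed: any initial disturbance instantly affects all points (though exponentially small far away).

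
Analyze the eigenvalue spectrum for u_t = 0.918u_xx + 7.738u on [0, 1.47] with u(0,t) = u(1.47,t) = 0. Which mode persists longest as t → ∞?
Eigenvalues: λₙ = 0.918n²π²/1.47² - 7.738.
First three modes:
  n=1: λ₁ = 0.918π²/1.47² - 7.738 ≈ -3.545
  n=2: λ₂ = 3.672π²/1.47² - 7.738 ≈ 9.033
  n=3: λ₃ = 8.262π²/1.47² - 7.738 ≈ 29.998
Since 0.918π²/1.47² ≈ 4.193 < 7.738, λ₁ < 0.
The n=1 mode grows fastest (−λₙ is largest for n=1) → dominates.
Asymptotic: u ~ c₁ sin(πx/1.47) e^{3.545t} (exponential growth at rate −λ₁ ≈ 3.545).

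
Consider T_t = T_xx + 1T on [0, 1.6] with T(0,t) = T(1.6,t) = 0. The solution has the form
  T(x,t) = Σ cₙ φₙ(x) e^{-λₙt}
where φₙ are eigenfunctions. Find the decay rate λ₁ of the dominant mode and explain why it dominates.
Eigenvalues: λₙ = n²π²/1.6² - 1.
First three modes:
  n=1: λ₁ = π²/1.6² - 1 ≈ 2.855
  n=2: λ₂ = 4π²/1.6² - 1 ≈ 14.421
  n=3: λ₃ = 9π²/1.6² - 1 ≈ 33.698
Since π²/1.6² ≈ 3.855 > 1, all λₙ > 0.
The n=1 mode decays slowest → dominates as t → ∞.
Asymptotic: T ~ c₁ sin(πx/1.6) e^{-λ₁t} with decay rate λ₁ ≈ 2.855.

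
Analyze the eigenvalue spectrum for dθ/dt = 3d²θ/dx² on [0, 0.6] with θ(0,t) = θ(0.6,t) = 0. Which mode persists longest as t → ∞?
Eigenvalues: λₙ = 3n²π²/0.6².
First three modes:
  n=1: λ₁ = 3π²/0.6² ≈ 82.247
  n=2: λ₂ = 12π²/0.6² ≈ 328.987 (4× faster decay)
  n=3: λ₃ = 27π²/0.6² ≈ 740.22 (9× faster decay)
As t → ∞, higher modes decay exponentially faster. The n=1 mode dominates: θ ~ c₁ sin(πx/0.6) e^{-λ₁t}.
Decay rate: λ₁ = 3π²/0.6² ≈ 82.247.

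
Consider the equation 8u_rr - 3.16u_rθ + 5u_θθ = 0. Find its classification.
Elliptic. (A = 8, B = -3.16, C = 5 gives B² - 4AC = -150.0144.)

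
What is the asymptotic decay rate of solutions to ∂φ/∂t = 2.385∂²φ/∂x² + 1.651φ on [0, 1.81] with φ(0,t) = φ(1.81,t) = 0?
Eigenvalues: λₙ = 2.385n²π²/1.81² - 1.651.
First three modes:
  n=1: λ₁ = 2.385π²/1.81² - 1.651 ≈ 5.534
  n=2: λ₂ = 9.54π²/1.81² - 1.651 ≈ 27.089
  n=3: λ₃ = 21.465π²/1.81² - 1.651 ≈ 63.015
Since 2.385π²/1.81² ≈ 7.185 > 1.651, all λₙ > 0.
The n=1 mode decays slowest → dominates as t → ∞.
Asymptotic: φ ~ c₁ sin(πx/1.81) e^{-λ₁t} with decay rate λ₁ ≈ 5.534.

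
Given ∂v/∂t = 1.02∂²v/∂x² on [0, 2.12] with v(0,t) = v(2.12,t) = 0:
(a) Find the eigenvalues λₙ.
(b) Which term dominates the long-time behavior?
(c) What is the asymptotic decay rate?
Eigenvalues: λₙ = 1.02n²π²/2.12².
First three modes:
  n=1: λ₁ = 1.02π²/2.12² ≈ 2.24
  n=2: λ₂ = 4.08π²/2.12² ≈ 8.96 (4× faster decay)
  n=3: λ₃ = 9.18π²/2.12² ≈ 20.159 (9× faster decay)
As t → ∞, higher modes decay exponentially faster. The n=1 mode dominates: v ~ c₁ sin(πx/2.12) e^{-λ₁t}.
Decay rate: λ₁ = 1.02π²/2.12² ≈ 2.24.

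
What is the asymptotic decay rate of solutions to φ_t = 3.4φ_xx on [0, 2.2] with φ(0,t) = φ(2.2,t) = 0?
Eigenvalues: λₙ = 3.4n²π²/2.2².
First three modes:
  n=1: λ₁ = 3.4π²/2.2² ≈ 6.933
  n=2: λ₂ = 13.6π²/2.2² ≈ 27.733 (4× faster decay)
  n=3: λ₃ = 30.6π²/2.2² ≈ 62.399 (9× faster decay)
As t → ∞, higher modes decay exponentially faster. The n=1 mode dominates: φ ~ c₁ sin(πx/2.2) e^{-λ₁t}.
Decay rate: λ₁ = 3.4π²/2.2² ≈ 6.933.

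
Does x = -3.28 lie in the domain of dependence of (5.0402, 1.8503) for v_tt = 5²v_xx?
Yes. The domain of dependence is [-4.2113, 14.2917], and -3.28 ∈ [-4.2113, 14.2917].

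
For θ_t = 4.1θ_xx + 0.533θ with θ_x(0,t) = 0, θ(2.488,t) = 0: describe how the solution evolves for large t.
θ → 0. Diffusion dominates reaction (r=0.533 < κπ²/(4L²)≈1.63); solution decays.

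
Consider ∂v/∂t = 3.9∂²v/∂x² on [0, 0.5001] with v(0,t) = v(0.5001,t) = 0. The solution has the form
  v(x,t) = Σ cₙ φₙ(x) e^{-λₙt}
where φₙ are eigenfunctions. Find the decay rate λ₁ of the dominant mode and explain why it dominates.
Eigenvalues: λₙ = 3.9n²π²/0.5001².
First three modes:
  n=1: λ₁ = 3.9π²/0.5001² ≈ 153.904
  n=2: λ₂ = 15.6π²/0.5001² ≈ 615.617 (4× faster decay)
  n=3: λ₃ = 35.1π²/0.5001² ≈ 1385.138 (9× faster decay)
As t → ∞, higher modes decay exponentially faster. The n=1 mode dominates: v ~ c₁ sin(πx/0.5001) e^{-λ₁t}.
Decay rate: λ₁ = 3.9π²/0.5001² ≈ 153.904.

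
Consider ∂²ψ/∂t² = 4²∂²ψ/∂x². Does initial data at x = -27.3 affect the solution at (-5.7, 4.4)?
No. The domain of dependence is [-23.3, 11.9], and -27.3 is outside this interval.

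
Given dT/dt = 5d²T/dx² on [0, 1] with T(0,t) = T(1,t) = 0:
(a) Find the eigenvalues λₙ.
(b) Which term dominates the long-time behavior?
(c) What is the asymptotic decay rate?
Eigenvalues: λₙ = 5n²π².
First three modes:
  n=1: λ₁ = 5π² ≈ 49.348
  n=2: λ₂ = 20π² ≈ 197.392 (4× faster decay)
  n=3: λ₃ = 45π² ≈ 444.132 (9× faster decay)
As t → ∞, higher modes decay exponentially faster. The n=1 mode dominates: T ~ c₁ sin(πx) e^{-λ₁t}.
Decay rate: λ₁ = 5π² ≈ 49.348.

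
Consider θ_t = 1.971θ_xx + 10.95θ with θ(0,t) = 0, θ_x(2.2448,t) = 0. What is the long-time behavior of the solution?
As t → ∞, θ grows unboundedly. Reaction dominates diffusion (r=10.95 > κπ²/(4L²)≈0.97); solution grows exponentially.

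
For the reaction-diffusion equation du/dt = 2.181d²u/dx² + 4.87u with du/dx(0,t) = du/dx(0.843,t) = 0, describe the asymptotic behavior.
u grows unboundedly. With Neumann BCs the constant mode has diffusion eigenvalue 0, so any r > 0 makes it grow like e^(4.87t); solution grows exponentially.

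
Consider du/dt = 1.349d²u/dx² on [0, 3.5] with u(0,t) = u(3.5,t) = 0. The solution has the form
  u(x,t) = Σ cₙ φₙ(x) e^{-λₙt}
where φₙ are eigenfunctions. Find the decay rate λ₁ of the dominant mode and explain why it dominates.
Eigenvalues: λₙ = 1.349n²π²/3.5².
First three modes:
  n=1: λ₁ = 1.349π²/3.5² ≈ 1.087
  n=2: λ₂ = 5.396π²/3.5² ≈ 4.347 (4× faster decay)
  n=3: λ₃ = 12.141π²/3.5² ≈ 9.782 (9× faster decay)
As t → ∞, higher modes decay exponentially faster. The n=1 mode dominates: u ~ c₁ sin(πx/3.5) e^{-λ₁t}.
Decay rate: λ₁ = 1.349π²/3.5² ≈ 1.087.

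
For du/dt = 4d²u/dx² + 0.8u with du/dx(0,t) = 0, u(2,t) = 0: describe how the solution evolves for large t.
u → 0. Diffusion dominates reaction (r=0.8 < κπ²/(4L²)≈2.47); solution decays.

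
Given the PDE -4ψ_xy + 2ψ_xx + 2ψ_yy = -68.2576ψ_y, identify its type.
Rewriting in standard form: 2ψ_xx - 4ψ_xy + 2ψ_yy + 68.2576ψ_y = 0. The second-order coefficients are A = 2, B = -4, C = 2. Since B² - 4AC = 0 = 0, this is a parabolic PDE.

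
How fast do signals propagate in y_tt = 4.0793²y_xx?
Speed = 4.0793. Information travels along characteristics x = x₀ ± 4.0793t.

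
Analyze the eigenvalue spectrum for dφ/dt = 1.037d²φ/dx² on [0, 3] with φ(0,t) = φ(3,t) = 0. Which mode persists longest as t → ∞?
Eigenvalues: λₙ = 1.037n²π²/3².
First three modes:
  n=1: λ₁ = 1.037π²/3² ≈ 1.137
  n=2: λ₂ = 4.148π²/3² ≈ 4.549 (4× faster decay)
  n=3: λ₃ = 9.333π²/3² ≈ 10.235 (9× faster decay)
As t → ∞, higher modes decay exponentially faster. The n=1 mode dominates: φ ~ c₁ sin(πx/3) e^{-λ₁t}.
Decay rate: λ₁ = 1.037π²/3² ≈ 1.137.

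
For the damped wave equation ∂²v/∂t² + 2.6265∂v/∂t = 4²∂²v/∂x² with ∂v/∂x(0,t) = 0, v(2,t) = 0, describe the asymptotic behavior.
v → 0. Damping (γ=2.6265) dissipates energy; oscillations decay exponentially.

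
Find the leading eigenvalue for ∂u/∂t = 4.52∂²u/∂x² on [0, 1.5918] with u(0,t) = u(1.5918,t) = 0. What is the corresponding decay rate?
Eigenvalues: λₙ = 4.52n²π²/1.5918².
First three modes:
  n=1: λ₁ = 4.52π²/1.5918² ≈ 17.606
  n=2: λ₂ = 18.08π²/1.5918² ≈ 70.424 (4× faster decay)
  n=3: λ₃ = 40.68π²/1.5918² ≈ 158.454 (9× faster decay)
As t → ∞, higher modes decay exponentially faster. The n=1 mode dominates: u ~ c₁ sin(πx/1.5918) e^{-λ₁t}.
Decay rate: λ₁ = 4.52π²/1.5918² ≈ 17.606.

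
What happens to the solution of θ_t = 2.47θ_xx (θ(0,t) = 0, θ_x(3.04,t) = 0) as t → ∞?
θ → 0. Heat escapes through the Dirichlet boundary.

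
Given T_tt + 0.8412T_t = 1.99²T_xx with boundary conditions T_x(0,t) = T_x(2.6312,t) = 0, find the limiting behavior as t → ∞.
T → constant (steady state). Damping (γ=0.8412) dissipates the nonconstant modes; with Neumann BCs the spatial average obeys M''+γM'=0 and tends to a finite limit.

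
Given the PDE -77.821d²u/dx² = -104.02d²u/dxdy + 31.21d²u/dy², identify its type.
Rewriting in standard form: -77.821d²u/dx² + 104.02d²u/dxdy - 31.21d²u/dy² = 0. The second-order coefficients are A = -77.821, B = 104.02, C = -31.21. Since B² - 4AC = 1104.98676 > 0, this is a hyperbolic PDE.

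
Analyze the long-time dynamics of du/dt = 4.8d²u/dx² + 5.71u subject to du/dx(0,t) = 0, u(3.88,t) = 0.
Long-time behavior: u grows unboundedly. Reaction dominates diffusion (r=5.71 > κπ²/(4L²)≈0.79); solution grows exponentially.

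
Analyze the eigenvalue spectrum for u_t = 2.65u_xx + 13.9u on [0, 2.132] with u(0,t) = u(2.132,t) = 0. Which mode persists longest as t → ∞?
Eigenvalues: λₙ = 2.65n²π²/2.132² - 13.9.
First three modes:
  n=1: λ₁ = 2.65π²/2.132² - 13.9 ≈ -8.146
  n=2: λ₂ = 10.6π²/2.132² - 13.9 ≈ 9.116
  n=3: λ₃ = 23.85π²/2.132² - 13.9 ≈ 37.886
Since 2.65π²/2.132² ≈ 5.754 < 13.9, λ₁ < 0.
The n=1 mode grows fastest (−λₙ is largest for n=1) → dominates.
Asymptotic: u ~ c₁ sin(πx/2.132) e^{8.146t} (exponential growth at rate −λ₁ ≈ 8.146).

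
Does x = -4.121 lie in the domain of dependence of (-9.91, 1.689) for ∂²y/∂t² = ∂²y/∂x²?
No. The domain of dependence is [-11.599, -8.221], and -4.121 is outside this interval.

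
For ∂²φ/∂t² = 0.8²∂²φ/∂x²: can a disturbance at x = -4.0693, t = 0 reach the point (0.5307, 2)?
No. The domain of dependence is [-1.0693, 2.1307], and -4.0693 is outside this interval.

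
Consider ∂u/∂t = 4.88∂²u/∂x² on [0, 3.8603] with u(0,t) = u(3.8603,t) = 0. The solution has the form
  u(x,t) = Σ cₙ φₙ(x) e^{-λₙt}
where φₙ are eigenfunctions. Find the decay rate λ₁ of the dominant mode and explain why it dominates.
Eigenvalues: λₙ = 4.88n²π²/3.8603².
First three modes:
  n=1: λ₁ = 4.88π²/3.8603² ≈ 3.232
  n=2: λ₂ = 19.52π²/3.8603² ≈ 12.928 (4× faster decay)
  n=3: λ₃ = 43.92π²/3.8603² ≈ 29.088 (9× faster decay)
As t → ∞, higher modes decay exponentially faster. The n=1 mode dominates: u ~ c₁ sin(πx/3.8603) e^{-λ₁t}.
Decay rate: λ₁ = 4.88π²/3.8603² ≈ 3.232.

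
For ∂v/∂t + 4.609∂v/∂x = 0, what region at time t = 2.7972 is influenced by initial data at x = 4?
At x = 16.8922948. The characteristic carries data from (4, 0) to (16.8922948, 2.7972).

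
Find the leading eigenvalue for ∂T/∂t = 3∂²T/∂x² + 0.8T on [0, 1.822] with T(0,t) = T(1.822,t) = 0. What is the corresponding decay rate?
Eigenvalues: λₙ = 3n²π²/1.822² - 0.8.
First three modes:
  n=1: λ₁ = 3π²/1.822² - 0.8 ≈ 8.119
  n=2: λ₂ = 12π²/1.822² - 0.8 ≈ 34.877
  n=3: λ₃ = 27π²/1.822² - 0.8 ≈ 79.472
Since 3π²/1.822² ≈ 8.919 > 0.8, all λₙ > 0.
The n=1 mode decays slowest → dominates as t → ∞.
Asymptotic: T ~ c₁ sin(πx/1.822) e^{-λ₁t} with decay rate λ₁ ≈ 8.119.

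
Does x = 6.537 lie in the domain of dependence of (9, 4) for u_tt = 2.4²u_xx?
Yes. The domain of dependence is [-0.6, 18.6], and 6.537 ∈ [-0.6, 18.6].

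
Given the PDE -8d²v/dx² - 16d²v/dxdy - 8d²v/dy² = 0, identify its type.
The second-order coefficients are A = -8, B = -16, C = -8. Since B² - 4AC = 0 = 0, this is a parabolic PDE.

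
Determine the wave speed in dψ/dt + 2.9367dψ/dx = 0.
Speed = 2.9367. Information travels along x - 2.9367t = const (rightward).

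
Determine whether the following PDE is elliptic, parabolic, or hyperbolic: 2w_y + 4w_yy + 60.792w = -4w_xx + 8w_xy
Rewriting in standard form: 4w_xx - 8w_xy + 4w_yy + 2w_y + 60.792w = 0. Coefficients: A = 4, B = -8, C = 4. B² - 4AC = 0, which is zero, so the equation is parabolic.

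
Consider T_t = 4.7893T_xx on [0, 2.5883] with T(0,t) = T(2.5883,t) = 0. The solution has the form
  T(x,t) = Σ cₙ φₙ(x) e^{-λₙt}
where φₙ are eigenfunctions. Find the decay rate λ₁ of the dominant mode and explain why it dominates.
Eigenvalues: λₙ = 4.7893n²π²/2.5883².
First three modes:
  n=1: λ₁ = 4.7893π²/2.5883² ≈ 7.056
  n=2: λ₂ = 19.1572π²/2.5883² ≈ 28.223 (4× faster decay)
  n=3: λ₃ = 43.1037π²/2.5883² ≈ 63.502 (9× faster decay)
As t → ∞, higher modes decay exponentially faster. The n=1 mode dominates: T ~ c₁ sin(πx/2.5883) e^{-λ₁t}.
Decay rate: λ₁ = 4.7893π²/2.5883² ≈ 7.056.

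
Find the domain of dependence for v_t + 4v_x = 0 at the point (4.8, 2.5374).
A single point: x = -5.3496. The characteristic through (4.8, 2.5374) is x - 4t = const, so x = 4.8 - 4·2.5374 = -5.3496.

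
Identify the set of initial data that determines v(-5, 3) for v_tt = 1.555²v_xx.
Domain of dependence: [-9.665, -0.335]. Signals travel at speed 1.555, so data within |x - -5| ≤ 1.555·3 = 4.665 can reach the point.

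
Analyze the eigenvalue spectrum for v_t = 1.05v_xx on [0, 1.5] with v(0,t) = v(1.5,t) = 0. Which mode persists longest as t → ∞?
Eigenvalues: λₙ = 1.05n²π²/1.5².
First three modes:
  n=1: λ₁ = 1.05π²/1.5² ≈ 4.606
  n=2: λ₂ = 4.2π²/1.5² ≈ 18.423 (4× faster decay)
  n=3: λ₃ = 9.45π²/1.5² ≈ 41.452 (9× faster decay)
As t → ∞, higher modes decay exponentially faster. The n=1 mode dominates: v ~ c₁ sin(πx/1.5) e^{-λ₁t}.
Decay rate: λ₁ = 1.05π²/1.5² ≈ 4.606.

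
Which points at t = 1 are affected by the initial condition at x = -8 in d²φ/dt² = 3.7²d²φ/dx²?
Domain of influence: [-11.7, -4.3]. Data at x = -8 spreads outward at speed 3.7.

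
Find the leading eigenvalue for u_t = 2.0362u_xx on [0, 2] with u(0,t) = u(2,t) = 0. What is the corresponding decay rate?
Eigenvalues: λₙ = 2.0362n²π²/2².
First three modes:
  n=1: λ₁ = 2.0362π²/2² ≈ 5.024
  n=2: λ₂ = 8.1448π²/2² ≈ 20.096 (4× faster decay)
  n=3: λ₃ = 18.3258π²/2² ≈ 45.217 (9× faster decay)
As t → ∞, higher modes decay exponentially faster. The n=1 mode dominates: u ~ c₁ sin(πx/2) e^{-λ₁t}.
Decay rate: λ₁ = 2.0362π²/2² ≈ 5.024.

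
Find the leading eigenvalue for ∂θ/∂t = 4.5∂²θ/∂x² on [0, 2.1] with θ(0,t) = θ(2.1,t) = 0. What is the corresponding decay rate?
Eigenvalues: λₙ = 4.5n²π²/2.1².
First three modes:
  n=1: λ₁ = 4.5π²/2.1² ≈ 10.071
  n=2: λ₂ = 18π²/2.1² ≈ 40.284 (4× faster decay)
  n=3: λ₃ = 40.5π²/2.1² ≈ 90.639 (9× faster decay)
As t → ∞, higher modes decay exponentially faster. The n=1 mode dominates: θ ~ c₁ sin(πx/2.1) e^{-λ₁t}.
Decay rate: λ₁ = 4.5π²/2.1² ≈ 10.071.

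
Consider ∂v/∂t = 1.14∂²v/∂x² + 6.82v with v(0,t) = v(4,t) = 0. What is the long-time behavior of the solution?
As t → ∞, v grows unboundedly. Reaction dominates diffusion (r=6.82 > κπ²/L²≈0.7); solution grows exponentially.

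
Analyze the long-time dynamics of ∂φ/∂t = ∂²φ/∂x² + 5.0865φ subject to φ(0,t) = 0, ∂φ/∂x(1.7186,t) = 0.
Long-time behavior: φ grows unboundedly. Reaction dominates diffusion (r=5.0865 > κπ²/(4L²)≈0.84); solution grows exponentially.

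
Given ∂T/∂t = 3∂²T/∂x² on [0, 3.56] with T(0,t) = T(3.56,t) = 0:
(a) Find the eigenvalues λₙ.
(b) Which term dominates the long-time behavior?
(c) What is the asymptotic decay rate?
Eigenvalues: λₙ = 3n²π²/3.56².
First three modes:
  n=1: λ₁ = 3π²/3.56² ≈ 2.336
  n=2: λ₂ = 12π²/3.56² ≈ 9.345 (4× faster decay)
  n=3: λ₃ = 27π²/3.56² ≈ 21.026 (9× faster decay)
As t → ∞, higher modes decay exponentially faster. The n=1 mode dominates: T ~ c₁ sin(πx/3.56) e^{-λ₁t}.
Decay rate: λ₁ = 3π²/3.56² ≈ 2.336.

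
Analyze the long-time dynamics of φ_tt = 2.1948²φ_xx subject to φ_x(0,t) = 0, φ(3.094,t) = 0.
Long-time behavior: φ oscillates (no decay). Energy is conserved; the solution oscillates indefinitely as standing waves.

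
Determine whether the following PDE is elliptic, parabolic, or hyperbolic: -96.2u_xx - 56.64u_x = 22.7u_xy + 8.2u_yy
Rewriting in standard form: -96.2u_xx - 22.7u_xy - 8.2u_yy - 56.64u_x = 0. Coefficients: A = -96.2, B = -22.7, C = -8.2. B² - 4AC = -2640.07, which is negative, so the equation is elliptic.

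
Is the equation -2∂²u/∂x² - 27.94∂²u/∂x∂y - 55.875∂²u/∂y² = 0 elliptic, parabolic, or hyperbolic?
Computing B² - 4AC with A = -2, B = -27.94, C = -55.875: discriminant = 333.6436 (positive). Answer: hyperbolic.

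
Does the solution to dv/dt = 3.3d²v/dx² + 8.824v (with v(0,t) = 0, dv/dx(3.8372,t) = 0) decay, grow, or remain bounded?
v grows unboundedly. Reaction dominates diffusion (r=8.824 > κπ²/(4L²)≈0.55); solution grows exponentially.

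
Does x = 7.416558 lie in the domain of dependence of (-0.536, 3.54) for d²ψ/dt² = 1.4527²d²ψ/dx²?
No. The domain of dependence is [-5.678558, 4.606558], and 7.416558 is outside this interval.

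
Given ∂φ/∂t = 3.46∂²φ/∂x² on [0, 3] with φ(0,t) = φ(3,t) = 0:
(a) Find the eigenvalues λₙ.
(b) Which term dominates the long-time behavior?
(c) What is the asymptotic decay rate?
Eigenvalues: λₙ = 3.46n²π²/3².
First three modes:
  n=1: λ₁ = 3.46π²/3² ≈ 3.794
  n=2: λ₂ = 13.84π²/3² ≈ 15.177 (4× faster decay)
  n=3: λ₃ = 31.14π²/3² ≈ 34.149 (9× faster decay)
As t → ∞, higher modes decay exponentially faster. The n=1 mode dominates: φ ~ c₁ sin(πx/3) e^{-λ₁t}.
Decay rate: λ₁ = 3.46π²/3² ≈ 3.794.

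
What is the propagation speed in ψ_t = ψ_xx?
Infinite. The heat equation is parabolic, not hyperbolic, so disturbances propagate instantly.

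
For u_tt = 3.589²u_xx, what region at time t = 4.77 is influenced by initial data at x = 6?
Domain of influence: [-11.11953, 23.11953]. Data at x = 6 spreads outward at speed 3.589.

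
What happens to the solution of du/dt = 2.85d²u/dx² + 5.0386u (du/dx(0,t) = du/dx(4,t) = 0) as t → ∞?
u grows unboundedly. With Neumann BCs the constant mode has diffusion eigenvalue 0, so any r > 0 makes it grow like e^(5.0386t); solution grows exponentially.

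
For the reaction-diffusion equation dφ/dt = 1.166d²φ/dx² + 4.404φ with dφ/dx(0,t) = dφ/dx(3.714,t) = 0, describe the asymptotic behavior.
φ grows unboundedly. With Neumann BCs the constant mode has diffusion eigenvalue 0, so any r > 0 makes it grow like e^(4.404t); solution grows exponentially.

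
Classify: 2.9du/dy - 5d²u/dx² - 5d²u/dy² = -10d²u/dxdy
Rewriting in standard form: -5d²u/dx² + 10d²u/dxdy - 5d²u/dy² + 2.9du/dy = 0. Parabolic (discriminant = 0).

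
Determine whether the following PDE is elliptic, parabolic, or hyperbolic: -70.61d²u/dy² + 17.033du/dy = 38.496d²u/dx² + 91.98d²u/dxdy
Rewriting in standard form: -38.496d²u/dx² - 91.98d²u/dxdy - 70.61d²u/dy² + 17.033du/dy = 0. Coefficients: A = -38.496, B = -91.98, C = -70.61. B² - 4AC = -2412.48984, which is negative, so the equation is elliptic.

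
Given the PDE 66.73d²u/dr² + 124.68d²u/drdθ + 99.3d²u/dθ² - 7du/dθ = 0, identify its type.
The second-order coefficients are A = 66.73, B = 124.68, C = 99.3. Since B² - 4AC = -10960.0536 < 0, this is an elliptic PDE.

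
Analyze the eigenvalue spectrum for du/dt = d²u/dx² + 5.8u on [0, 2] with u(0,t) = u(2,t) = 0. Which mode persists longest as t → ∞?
Eigenvalues: λₙ = n²π²/2² - 5.8.
First three modes:
  n=1: λ₁ = π²/2² - 5.8 ≈ -3.333
  n=2: λ₂ = 4π²/2² - 5.8 ≈ 4.07
  n=3: λ₃ = 9π²/2² - 5.8 ≈ 16.407
Since π²/2² ≈ 2.467 < 5.8, λ₁ < 0.
The n=1 mode grows fastest (−λₙ is largest for n=1) → dominates.
Asymptotic: u ~ c₁ sin(πx/2) e^{3.333t} (exponential growth at rate −λ₁ ≈ 3.333).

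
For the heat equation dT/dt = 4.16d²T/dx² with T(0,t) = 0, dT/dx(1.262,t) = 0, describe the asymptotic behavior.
T → 0. Heat escapes through the Dirichlet boundary.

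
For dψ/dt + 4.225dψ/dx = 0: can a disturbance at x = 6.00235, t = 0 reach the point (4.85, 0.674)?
No. Only data at x = 2.00235 affects (4.85, 0.674). Advection has one-way propagation along characteristics.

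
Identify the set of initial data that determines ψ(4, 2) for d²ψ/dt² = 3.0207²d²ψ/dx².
Domain of dependence: [-2.0414, 10.0414]. Signals travel at speed 3.0207, so data within |x - 4| ≤ 3.0207·2 = 6.0414 can reach the point.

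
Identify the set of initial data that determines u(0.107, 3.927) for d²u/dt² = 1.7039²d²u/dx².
Domain of dependence: [-6.5842153, 6.7982153]. Signals travel at speed 1.7039, so data within |x - 0.107| ≤ 1.7039·3.927 = 6.6912153 can reach the point.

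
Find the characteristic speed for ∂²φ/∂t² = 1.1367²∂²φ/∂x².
Speed = 1.1367. Information travels along characteristics x = x₀ ± 1.1367t.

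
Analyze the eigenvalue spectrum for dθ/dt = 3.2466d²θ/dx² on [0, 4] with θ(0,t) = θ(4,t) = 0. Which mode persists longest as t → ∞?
Eigenvalues: λₙ = 3.2466n²π²/4².
First three modes:
  n=1: λ₁ = 3.2466π²/4² ≈ 2.003
  n=2: λ₂ = 12.9864π²/4² ≈ 8.011 (4× faster decay)
  n=3: λ₃ = 29.2194π²/4² ≈ 18.024 (9× faster decay)
As t → ∞, higher modes decay exponentially faster. The n=1 mode dominates: θ ~ c₁ sin(πx/4) e^{-λ₁t}.
Decay rate: λ₁ = 3.2466π²/4² ≈ 2.003.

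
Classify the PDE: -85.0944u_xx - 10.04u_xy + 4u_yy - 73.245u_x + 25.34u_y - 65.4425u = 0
A = -85.0944, B = -10.04, C = 4. Discriminant B² - 4AC = 1462.312. Since 1462.312 > 0, hyperbolic.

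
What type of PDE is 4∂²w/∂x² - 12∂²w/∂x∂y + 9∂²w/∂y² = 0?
With A = 4, B = -12, C = 9, the discriminant is 0. This is a parabolic PDE.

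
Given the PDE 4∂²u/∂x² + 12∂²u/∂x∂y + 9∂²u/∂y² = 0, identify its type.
The second-order coefficients are A = 4, B = 12, C = 9. Since B² - 4AC = 0 = 0, this is a parabolic PDE.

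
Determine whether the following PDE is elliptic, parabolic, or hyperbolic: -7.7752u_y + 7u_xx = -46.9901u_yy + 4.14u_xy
Rewriting in standard form: 7u_xx - 4.14u_xy + 46.9901u_yy - 7.7752u_y = 0. Coefficients: A = 7, B = -4.14, C = 46.9901. B² - 4AC = -1298.5832, which is negative, so the equation is elliptic.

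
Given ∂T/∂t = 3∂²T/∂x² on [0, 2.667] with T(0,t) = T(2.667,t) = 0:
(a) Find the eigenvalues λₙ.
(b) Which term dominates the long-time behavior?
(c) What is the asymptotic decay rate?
Eigenvalues: λₙ = 3n²π²/2.667².
First three modes:
  n=1: λ₁ = 3π²/2.667² ≈ 4.163
  n=2: λ₂ = 12π²/2.667² ≈ 16.651 (4× faster decay)
  n=3: λ₃ = 27π²/2.667² ≈ 37.464 (9× faster decay)
As t → ∞, higher modes decay exponentially faster. The n=1 mode dominates: T ~ c₁ sin(πx/2.667) e^{-λ₁t}.
Decay rate: λ₁ = 3π²/2.667² ≈ 4.163.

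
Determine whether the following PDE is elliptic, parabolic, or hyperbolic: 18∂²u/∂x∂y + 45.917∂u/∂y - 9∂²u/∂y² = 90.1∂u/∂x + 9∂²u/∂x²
Rewriting in standard form: -9∂²u/∂x² + 18∂²u/∂x∂y - 9∂²u/∂y² - 90.1∂u/∂x + 45.917∂u/∂y = 0. Coefficients: A = -9, B = 18, C = -9. B² - 4AC = 0, which is zero, so the equation is parabolic.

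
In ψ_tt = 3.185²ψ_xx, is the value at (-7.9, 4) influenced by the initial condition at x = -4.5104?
Yes. The domain of dependence is [-20.64, 4.84], and -4.5104 ∈ [-20.64, 4.84].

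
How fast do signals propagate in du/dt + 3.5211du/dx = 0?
Speed = 3.5211. Information travels along x - 3.5211t = const (rightward).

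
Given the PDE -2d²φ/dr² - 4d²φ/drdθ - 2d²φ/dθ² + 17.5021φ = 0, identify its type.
The second-order coefficients are A = -2, B = -4, C = -2. Since B² - 4AC = 0 = 0, this is a parabolic PDE.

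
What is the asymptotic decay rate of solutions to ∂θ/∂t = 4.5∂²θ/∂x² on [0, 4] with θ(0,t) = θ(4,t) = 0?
Eigenvalues: λₙ = 4.5n²π²/4².
First three modes:
  n=1: λ₁ = 4.5π²/4² ≈ 2.776
  n=2: λ₂ = 18π²/4² ≈ 11.103 (4× faster decay)
  n=3: λ₃ = 40.5π²/4² ≈ 24.982 (9× faster decay)
As t → ∞, higher modes decay exponentially faster. The n=1 mode dominates: θ ~ c₁ sin(πx/4) e^{-λ₁t}.
Decay rate: λ₁ = 4.5π²/4² ≈ 2.776.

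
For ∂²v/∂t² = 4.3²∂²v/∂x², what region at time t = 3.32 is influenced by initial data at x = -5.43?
Domain of influence: [-19.706, 8.846]. Data at x = -5.43 spreads outward at speed 4.3.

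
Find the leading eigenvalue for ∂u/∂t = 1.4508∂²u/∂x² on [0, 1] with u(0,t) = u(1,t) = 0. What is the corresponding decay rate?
Eigenvalues: λₙ = 1.4508n²π².
First three modes:
  n=1: λ₁ = 1.4508π² ≈ 14.319
  n=2: λ₂ = 5.8032π² ≈ 57.275 (4× faster decay)
  n=3: λ₃ = 13.0572π² ≈ 128.869 (9× faster decay)
As t → ∞, higher modes decay exponentially faster. The n=1 mode dominates: u ~ c₁ sin(πx) e^{-λ₁t}.
Decay rate: λ₁ = 1.4508π² ≈ 14.319.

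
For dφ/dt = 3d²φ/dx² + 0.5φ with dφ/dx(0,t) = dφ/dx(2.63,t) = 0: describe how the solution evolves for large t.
φ grows unboundedly. With Neumann BCs the constant mode has diffusion eigenvalue 0, so any r > 0 makes it grow like e^(0.5t); solution grows exponentially.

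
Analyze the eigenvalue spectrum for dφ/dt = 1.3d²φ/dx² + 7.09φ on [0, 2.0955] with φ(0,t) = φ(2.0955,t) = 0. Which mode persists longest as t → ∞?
Eigenvalues: λₙ = 1.3n²π²/2.0955² - 7.09.
First three modes:
  n=1: λ₁ = 1.3π²/2.0955² - 7.09 ≈ -4.168
  n=2: λ₂ = 5.2π²/2.0955² - 7.09 ≈ 4.598
  n=3: λ₃ = 11.7π²/2.0955² - 7.09 ≈ 19.207
Since 1.3π²/2.0955² ≈ 2.922 < 7.09, λ₁ < 0.
The n=1 mode grows fastest (−λₙ is largest for n=1) → dominates.
Asymptotic: φ ~ c₁ sin(πx/2.0955) e^{4.168t} (exponential growth at rate −λ₁ ≈ 4.168).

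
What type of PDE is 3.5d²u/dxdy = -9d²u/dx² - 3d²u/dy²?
Rewriting in standard form: 9d²u/dx² + 3.5d²u/dxdy + 3d²u/dy² = 0. With A = 9, B = 3.5, C = 3, the discriminant is -95.75. This is an elliptic PDE.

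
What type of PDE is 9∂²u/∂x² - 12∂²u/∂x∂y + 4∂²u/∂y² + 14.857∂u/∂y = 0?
With A = 9, B = -12, C = 4, the discriminant is 0. This is a parabolic PDE.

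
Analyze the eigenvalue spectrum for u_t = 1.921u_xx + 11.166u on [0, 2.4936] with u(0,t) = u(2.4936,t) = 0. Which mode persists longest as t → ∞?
Eigenvalues: λₙ = 1.921n²π²/2.4936² - 11.166.
First three modes:
  n=1: λ₁ = 1.921π²/2.4936² - 11.166 ≈ -8.117
  n=2: λ₂ = 7.684π²/2.4936² - 11.166 ≈ 1.03
  n=3: λ₃ = 17.289π²/2.4936² - 11.166 ≈ 16.276
Since 1.921π²/2.4936² ≈ 3.049 < 11.166, λ₁ < 0.
The n=1 mode grows fastest (−λₙ is largest for n=1) → dominates.
Asymptotic: u ~ c₁ sin(πx/2.4936) e^{8.117t} (exponential growth at rate −λ₁ ≈ 8.117).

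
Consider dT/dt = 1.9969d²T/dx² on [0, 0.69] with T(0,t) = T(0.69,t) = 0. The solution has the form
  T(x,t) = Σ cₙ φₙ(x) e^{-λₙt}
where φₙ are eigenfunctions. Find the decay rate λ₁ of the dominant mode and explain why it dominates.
Eigenvalues: λₙ = 1.9969n²π²/0.69².
First three modes:
  n=1: λ₁ = 1.9969π²/0.69² ≈ 41.396
  n=2: λ₂ = 7.9876π²/0.69² ≈ 165.584 (4× faster decay)
  n=3: λ₃ = 17.9721π²/0.69² ≈ 372.564 (9× faster decay)
As t → ∞, higher modes decay exponentially faster. The n=1 mode dominates: T ~ c₁ sin(πx/0.69) e^{-λ₁t}.
Decay rate: λ₁ = 1.9969π²/0.69² ≈ 41.396.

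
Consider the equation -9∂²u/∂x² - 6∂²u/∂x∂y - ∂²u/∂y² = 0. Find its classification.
Parabolic. (A = -9, B = -6, C = -1 gives B² - 4AC = 0.)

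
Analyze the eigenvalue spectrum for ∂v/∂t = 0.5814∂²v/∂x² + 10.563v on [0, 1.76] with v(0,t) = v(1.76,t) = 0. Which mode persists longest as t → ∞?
Eigenvalues: λₙ = 0.5814n²π²/1.76² - 10.563.
First three modes:
  n=1: λ₁ = 0.5814π²/1.76² - 10.563 ≈ -8.711
  n=2: λ₂ = 2.3256π²/1.76² - 10.563 ≈ -3.153
  n=3: λ₃ = 5.2326π²/1.76² - 10.563 ≈ 6.109
Since 0.5814π²/1.76² ≈ 1.852 < 10.563, λ₁ < 0.
The n=1 mode grows fastest (−λₙ is largest for n=1) → dominates.
Asymptotic: v ~ c₁ sin(πx/1.76) e^{8.711t} (exponential growth at rate −λ₁ ≈ 8.711).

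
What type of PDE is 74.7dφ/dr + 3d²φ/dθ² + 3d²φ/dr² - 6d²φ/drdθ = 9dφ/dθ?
Rewriting in standard form: 3d²φ/dr² - 6d²φ/drdθ + 3d²φ/dθ² + 74.7dφ/dr - 9dφ/dθ = 0. With A = 3, B = -6, C = 3, the discriminant is 0. This is a parabolic PDE.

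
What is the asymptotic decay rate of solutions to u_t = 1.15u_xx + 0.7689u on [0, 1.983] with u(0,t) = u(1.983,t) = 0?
Eigenvalues: λₙ = 1.15n²π²/1.983² - 0.7689.
First three modes:
  n=1: λ₁ = 1.15π²/1.983² - 0.7689 ≈ 2.117
  n=2: λ₂ = 4.6π²/1.983² - 0.7689 ≈ 10.777
  n=3: λ₃ = 10.35π²/1.983² - 0.7689 ≈ 25.208
Since 1.15π²/1.983² ≈ 2.886 > 0.7689, all λₙ > 0.
The n=1 mode decays slowest → dominates as t → ∞.
Asymptotic: u ~ c₁ sin(πx/1.983) e^{-λ₁t} with decay rate λ₁ ≈ 2.117.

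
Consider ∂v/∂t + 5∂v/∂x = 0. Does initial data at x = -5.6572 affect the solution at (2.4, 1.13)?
No. Only data at x = -3.25 affects (2.4, 1.13). Advection has one-way propagation along characteristics.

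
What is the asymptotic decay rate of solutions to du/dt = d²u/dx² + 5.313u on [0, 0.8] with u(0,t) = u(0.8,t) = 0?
Eigenvalues: λₙ = n²π²/0.8² - 5.313.
First three modes:
  n=1: λ₁ = π²/0.8² - 5.313 ≈ 10.108
  n=2: λ₂ = 4π²/0.8² - 5.313 ≈ 56.372
  n=3: λ₃ = 9π²/0.8² - 5.313 ≈ 133.478
Since π²/0.8² ≈ 15.421 > 5.313, all λₙ > 0.
The n=1 mode decays slowest → dominates as t → ∞.
Asymptotic: u ~ c₁ sin(πx/0.8) e^{-λ₁t} with decay rate λ₁ ≈ 10.108.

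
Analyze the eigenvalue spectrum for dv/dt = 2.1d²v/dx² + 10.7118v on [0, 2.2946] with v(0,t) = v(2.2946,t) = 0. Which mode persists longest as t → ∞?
Eigenvalues: λₙ = 2.1n²π²/2.2946² - 10.7118.
First three modes:
  n=1: λ₁ = 2.1π²/2.2946² - 10.7118 ≈ -6.775
  n=2: λ₂ = 8.4π²/2.2946² - 10.7118 ≈ 5.034
  n=3: λ₃ = 18.9π²/2.2946² - 10.7118 ≈ 24.716
Since 2.1π²/2.2946² ≈ 3.936 < 10.7118, λ₁ < 0.
The n=1 mode grows fastest (−λₙ is largest for n=1) → dominates.
Asymptotic: v ~ c₁ sin(πx/2.2946) e^{6.775t} (exponential growth at rate −λ₁ ≈ 6.775).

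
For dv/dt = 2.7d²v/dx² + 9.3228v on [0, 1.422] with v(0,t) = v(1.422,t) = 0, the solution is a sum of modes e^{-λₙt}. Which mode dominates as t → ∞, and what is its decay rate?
Eigenvalues: λₙ = 2.7n²π²/1.422² - 9.3228.
First three modes:
  n=1: λ₁ = 2.7π²/1.422² - 9.3228 ≈ 3.856
  n=2: λ₂ = 10.8π²/1.422² - 9.3228 ≈ 43.391
  n=3: λ₃ = 24.3π²/1.422² - 9.3228 ≈ 109.283
Since 2.7π²/1.422² ≈ 13.178 > 9.3228, all λₙ > 0.
The n=1 mode decays slowest → dominates as t → ∞.
Asymptotic: v ~ c₁ sin(πx/1.422) e^{-λ₁t} with decay rate λ₁ ≈ 3.856.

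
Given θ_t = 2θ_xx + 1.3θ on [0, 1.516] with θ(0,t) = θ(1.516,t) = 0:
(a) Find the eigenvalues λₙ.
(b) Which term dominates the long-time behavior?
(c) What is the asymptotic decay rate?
Eigenvalues: λₙ = 2n²π²/1.516² - 1.3.
First three modes:
  n=1: λ₁ = 2π²/1.516² - 1.3 ≈ 7.289
  n=2: λ₂ = 8π²/1.516² - 1.3 ≈ 33.055
  n=3: λ₃ = 18π²/1.516² - 1.3 ≈ 75.999
Since 2π²/1.516² ≈ 8.589 > 1.3, all λₙ > 0.
The n=1 mode decays slowest → dominates as t → ∞.
Asymptotic: θ ~ c₁ sin(πx/1.516) e^{-λ₁t} with decay rate λ₁ ≈ 7.289.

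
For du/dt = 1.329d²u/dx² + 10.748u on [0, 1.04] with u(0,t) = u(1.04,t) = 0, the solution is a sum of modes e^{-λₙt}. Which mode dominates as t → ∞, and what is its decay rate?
Eigenvalues: λₙ = 1.329n²π²/1.04² - 10.748.
First three modes:
  n=1: λ₁ = 1.329π²/1.04² - 10.748 ≈ 1.379
  n=2: λ₂ = 5.316π²/1.04² - 10.748 ≈ 37.761
  n=3: λ₃ = 11.961π²/1.04² - 10.748 ≈ 98.396
Since 1.329π²/1.04² ≈ 12.127 > 10.748, all λₙ > 0.
The n=1 mode decays slowest → dominates as t → ∞.
Asymptotic: u ~ c₁ sin(πx/1.04) e^{-λ₁t} with decay rate λ₁ ≈ 1.379.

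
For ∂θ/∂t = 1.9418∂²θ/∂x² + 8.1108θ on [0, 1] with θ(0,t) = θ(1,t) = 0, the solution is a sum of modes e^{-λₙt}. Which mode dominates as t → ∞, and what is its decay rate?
Eigenvalues: λₙ = 1.9418n²π²/1² - 8.1108.
First three modes:
  n=1: λ₁ = 1.9418π² - 8.1108 ≈ 11.054
  n=2: λ₂ = 7.7672π² - 8.1108 ≈ 68.548
  n=3: λ₃ = 17.4762π² - 8.1108 ≈ 164.372
Since 1.9418π² ≈ 19.165 > 8.1108, all λₙ > 0.
The n=1 mode decays slowest → dominates as t → ∞.
Asymptotic: θ ~ c₁ sin(πx/1) e^{-λ₁t} with decay rate λ₁ ≈ 11.054.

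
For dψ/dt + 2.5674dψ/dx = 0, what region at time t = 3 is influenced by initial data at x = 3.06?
At x = 10.7622. The characteristic carries data from (3.06, 0) to (10.7622, 3).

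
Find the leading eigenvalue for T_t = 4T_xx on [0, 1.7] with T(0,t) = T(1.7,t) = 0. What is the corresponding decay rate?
Eigenvalues: λₙ = 4n²π²/1.7².
First three modes:
  n=1: λ₁ = 4π²/1.7² ≈ 13.66
  n=2: λ₂ = 16π²/1.7² ≈ 54.641 (4× faster decay)
  n=3: λ₃ = 36π²/1.7² ≈ 122.943 (9× faster decay)
As t → ∞, higher modes decay exponentially faster. The n=1 mode dominates: T ~ c₁ sin(πx/1.7) e^{-λ₁t}.
Decay rate: λ₁ = 4π²/1.7² ≈ 13.66.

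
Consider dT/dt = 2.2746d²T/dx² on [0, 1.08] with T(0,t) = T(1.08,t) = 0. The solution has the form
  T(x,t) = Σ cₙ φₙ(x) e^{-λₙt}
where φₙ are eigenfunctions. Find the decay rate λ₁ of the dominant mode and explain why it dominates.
Eigenvalues: λₙ = 2.2746n²π²/1.08².
First three modes:
  n=1: λ₁ = 2.2746π²/1.08² ≈ 19.247
  n=2: λ₂ = 9.0984π²/1.08² ≈ 76.987 (4× faster decay)
  n=3: λ₃ = 20.4714π²/1.08² ≈ 173.221 (9× faster decay)
As t → ∞, higher modes decay exponentially faster. The n=1 mode dominates: T ~ c₁ sin(πx/1.08) e^{-λ₁t}.
Decay rate: λ₁ = 2.2746π²/1.08² ≈ 19.247.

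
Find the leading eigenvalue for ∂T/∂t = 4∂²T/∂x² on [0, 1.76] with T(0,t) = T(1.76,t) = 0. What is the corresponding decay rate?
Eigenvalues: λₙ = 4n²π²/1.76².
First three modes:
  n=1: λ₁ = 4π²/1.76² ≈ 12.745
  n=2: λ₂ = 16π²/1.76² ≈ 50.979 (4× faster decay)
  n=3: λ₃ = 36π²/1.76² ≈ 114.704 (9× faster decay)
As t → ∞, higher modes decay exponentially faster. The n=1 mode dominates: T ~ c₁ sin(πx/1.76) e^{-λ₁t}.
Decay rate: λ₁ = 4π²/1.76² ≈ 12.745.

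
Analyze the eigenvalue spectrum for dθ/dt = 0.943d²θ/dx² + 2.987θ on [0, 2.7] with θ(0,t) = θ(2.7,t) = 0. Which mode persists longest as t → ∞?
Eigenvalues: λₙ = 0.943n²π²/2.7² - 2.987.
First three modes:
  n=1: λ₁ = 0.943π²/2.7² - 2.987 ≈ -1.71
  n=2: λ₂ = 3.772π²/2.7² - 2.987 ≈ 2.12
  n=3: λ₃ = 8.487π²/2.7² - 2.987 ≈ 8.503
Since 0.943π²/2.7² ≈ 1.277 < 2.987, λ₁ < 0.
The n=1 mode grows fastest (−λₙ is largest for n=1) → dominates.
Asymptotic: θ ~ c₁ sin(πx/2.7) e^{1.71t} (exponential growth at rate −λ₁ ≈ 1.71).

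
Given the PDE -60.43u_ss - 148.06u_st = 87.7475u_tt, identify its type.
Rewriting in standard form: -60.43u_ss - 148.06u_st - 87.7475u_tt = 0. The second-order coefficients are A = -60.43, B = -148.06, C = -87.7475. Since B² - 4AC = 711.4379 > 0, this is a hyperbolic PDE.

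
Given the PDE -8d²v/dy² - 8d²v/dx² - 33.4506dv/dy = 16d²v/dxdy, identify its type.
Rewriting in standard form: -8d²v/dx² - 16d²v/dxdy - 8d²v/dy² - 33.4506dv/dy = 0. The second-order coefficients are A = -8, B = -16, C = -8. Since B² - 4AC = 0 = 0, this is a parabolic PDE.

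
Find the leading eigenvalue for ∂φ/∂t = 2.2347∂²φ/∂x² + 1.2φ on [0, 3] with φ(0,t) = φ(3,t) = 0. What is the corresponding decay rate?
Eigenvalues: λₙ = 2.2347n²π²/3² - 1.2.
First three modes:
  n=1: λ₁ = 2.2347π²/3² - 1.2 ≈ 1.251
  n=2: λ₂ = 8.9388π²/3² - 1.2 ≈ 8.602
  n=3: λ₃ = 20.1123π²/3² - 1.2 ≈ 20.856
Since 2.2347π²/3² ≈ 2.451 > 1.2, all λₙ > 0.
The n=1 mode decays slowest → dominates as t → ∞.
Asymptotic: φ ~ c₁ sin(πx/3) e^{-λ₁t} with decay rate λ₁ ≈ 1.251.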